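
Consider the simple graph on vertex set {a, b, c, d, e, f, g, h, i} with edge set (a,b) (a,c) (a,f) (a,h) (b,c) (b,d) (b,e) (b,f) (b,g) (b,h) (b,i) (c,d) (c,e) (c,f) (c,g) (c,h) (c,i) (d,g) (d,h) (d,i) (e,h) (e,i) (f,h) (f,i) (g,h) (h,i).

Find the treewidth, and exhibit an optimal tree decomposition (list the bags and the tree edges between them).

The largest bag has 5 vertices, giving width 4; this decomposition certifies tw(G) ≤ 4. On the other hand G contains the 5-clique {b, c, d, g, h}. A clique must lie in a single bag of any decomposition, so no decomposition can have width below 4. Hence tw(G) = 4 exactly.

Treewidth 4.
Bags: B1 = {b, c, f, h, i}  B2 = {b, c, e, h, i}  B3 = {a, b, c, f, h}  B4 = {b, c, d, h, i}  B5 = {b, c, d, g, h}
Tree: B1–B2, B1–B3, B2–B4, B4–B5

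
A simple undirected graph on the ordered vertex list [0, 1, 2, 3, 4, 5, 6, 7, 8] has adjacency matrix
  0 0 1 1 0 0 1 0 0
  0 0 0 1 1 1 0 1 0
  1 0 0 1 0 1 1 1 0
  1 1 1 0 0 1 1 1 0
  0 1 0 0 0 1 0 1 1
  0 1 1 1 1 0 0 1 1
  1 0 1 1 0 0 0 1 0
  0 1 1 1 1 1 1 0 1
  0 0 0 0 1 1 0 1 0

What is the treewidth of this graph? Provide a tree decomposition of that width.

Each bag holds 4 vertices, so the decomposition has width 3, which upper-bounds the treewidth. Conversely, {0, 2, 3, 6} is a clique of size 4, and the vertices of any clique must share a bag in every tree decomposition; so some bag has ≥ 4 vertices and tw(G) ≥ 3. Therefore the treewidth is 3.

Treewidth 3.
Bags: B1 = {2, 3, 6, 7}  B2 = {2, 3, 5, 7}  B3 = {1, 3, 5, 7}  B4 = {1, 4, 5, 7}  B5 = {4, 5, 7, 8}  B6 = {0, 2, 3, 6}
Tree: B1–B2, B2–B3, B3–B4, B4–B5, B1–B6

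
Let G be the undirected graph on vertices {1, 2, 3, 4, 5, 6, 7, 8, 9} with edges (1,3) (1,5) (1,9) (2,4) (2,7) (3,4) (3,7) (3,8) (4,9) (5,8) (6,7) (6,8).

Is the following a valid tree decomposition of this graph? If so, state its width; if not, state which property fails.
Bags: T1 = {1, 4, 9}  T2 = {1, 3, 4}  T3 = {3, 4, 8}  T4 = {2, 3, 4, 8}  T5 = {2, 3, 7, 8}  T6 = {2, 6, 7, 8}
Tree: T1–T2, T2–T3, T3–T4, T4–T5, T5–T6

No — vertex 5 appears in no bag.

A tree decomposition must satisfy three properties: every vertex lies in some bag; for every edge, both endpoints lie together in some bag; and for every vertex, the bags containing it form a connected subtree. Here vertex 5 appears in no bag, so the decomposition is invalid.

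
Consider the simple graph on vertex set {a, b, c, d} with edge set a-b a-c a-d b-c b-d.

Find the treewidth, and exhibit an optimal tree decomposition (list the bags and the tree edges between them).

Treewidth 2.
Bags: B1 = {a, b, d}  B2 = {a, b, c}
Tree: B1–B2

Every bag has size at most 3, so the width is 3 − 1 = 2 and tw(G) ≤ 2. Conversely, {a, b, d} is a clique of size 3, and the vertices of any clique must share a bag in every tree decomposition; so some bag has ≥ 3 vertices and tw(G) ≥ 2. Therefore the treewidth is 2.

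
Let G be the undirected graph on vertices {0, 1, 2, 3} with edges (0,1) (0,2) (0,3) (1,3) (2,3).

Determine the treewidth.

A width-2 tree decomposition is:
Bags: B1 = {0, 1, 3}  B2 = {0, 2, 3}
Tree: B1–B2
The largest bag has 3 vertices, giving width 2; this decomposition certifies tw(G) ≤ 2. For the lower bound, the 3 vertices {0, 1, 3} are pairwise adjacent, and any tree decomposition puts a clique entirely inside one bag — forcing width ≥ 2. Therefore the treewidth is 2.

2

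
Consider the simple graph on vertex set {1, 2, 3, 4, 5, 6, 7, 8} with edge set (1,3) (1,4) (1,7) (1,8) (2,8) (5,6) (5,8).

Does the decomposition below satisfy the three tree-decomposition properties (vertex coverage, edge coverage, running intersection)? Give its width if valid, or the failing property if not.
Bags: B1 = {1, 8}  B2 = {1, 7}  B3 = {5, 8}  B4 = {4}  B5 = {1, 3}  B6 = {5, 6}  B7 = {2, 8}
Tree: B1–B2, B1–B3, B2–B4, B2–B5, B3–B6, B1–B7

No — edge (1,4) lies in no bag.

A tree decomposition must satisfy three properties: every vertex lies in some bag; for every edge, both endpoints lie together in some bag; and for every vertex, the bags containing it form a connected subtree. Here edge (1,4) lies in no bag, so the decomposition is invalid.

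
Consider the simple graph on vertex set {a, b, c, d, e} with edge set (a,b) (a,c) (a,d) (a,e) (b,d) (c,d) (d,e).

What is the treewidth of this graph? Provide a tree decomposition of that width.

Treewidth 2.
Bags: B1 = {a, b, d}  B2 = {a, d, e}  B3 = {a, c, d}
Tree: B1–B2, B2–B3

Each bag holds 3 vertices, so the decomposition has width 2, which upper-bounds the treewidth. On the other hand G contains the 3-clique {a, d, e}. A clique must lie in a single bag of any decomposition, so no decomposition can have width below 2. The upper and lower bounds meet at 2, so that is the treewidth.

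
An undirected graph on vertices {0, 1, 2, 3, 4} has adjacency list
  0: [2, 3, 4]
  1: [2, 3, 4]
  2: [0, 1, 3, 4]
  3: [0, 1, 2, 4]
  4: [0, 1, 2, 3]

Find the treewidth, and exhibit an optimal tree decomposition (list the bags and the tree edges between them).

Every bag has size at most 4, so the width is 4 − 1 = 3 and tw(G) ≤ 3. For the lower bound, the 4 vertices {0, 2, 3, 4} are pairwise adjacent, and any tree decomposition puts a clique entirely inside one bag — forcing width ≥ 3. Hence tw(G) = 3 exactly.

Treewidth 3.
One such decomposition:
Bags: B1 = {1, 2, 3, 4}  B2 = {0, 2, 3, 4}
Tree: B1–B2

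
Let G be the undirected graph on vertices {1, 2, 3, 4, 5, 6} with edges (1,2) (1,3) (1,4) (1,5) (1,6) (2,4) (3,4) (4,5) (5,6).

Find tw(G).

2

A width-2 tree decomposition is:
Bags: B1 = {1, 5, 6}  B2 = {1, 4, 5}  B3 = {1, 2, 4}  B4 = {1, 3, 4}
Tree: B1–B2, B2–B3, B3–B4
Each bag holds 3 vertices, so the decomposition has width 2, which upper-bounds the treewidth. For the lower bound, the 3 vertices {1, 2, 4} are pairwise adjacent, and any tree decomposition puts a clique entirely inside one bag — forcing width ≥ 2. The upper and lower bounds meet at 2, so that is the treewidth.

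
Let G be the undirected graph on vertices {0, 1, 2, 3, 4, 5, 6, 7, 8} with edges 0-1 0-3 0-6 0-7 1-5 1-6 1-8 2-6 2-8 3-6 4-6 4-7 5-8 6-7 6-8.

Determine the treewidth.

2

A width-2 tree decomposition is:
Bags: B1 = {0, 1, 6}  B2 = {0, 3, 6}  B3 = {1, 6, 8}  B4 = {2, 6, 8}  B5 = {0, 6, 7}  B6 = {1, 5, 8}  B7 = {4, 6, 7}
Tree: B1–B2, B1–B3, B3–B4, B2–B5, B3–B6, B5–B7
The largest bag has 3 vertices, giving width 2; this decomposition certifies tw(G) ≤ 2. For the lower bound, the 3 vertices {1, 5, 8} are pairwise adjacent, and any tree decomposition puts a clique entirely inside one bag — forcing width ≥ 2. Therefore the treewidth is 2.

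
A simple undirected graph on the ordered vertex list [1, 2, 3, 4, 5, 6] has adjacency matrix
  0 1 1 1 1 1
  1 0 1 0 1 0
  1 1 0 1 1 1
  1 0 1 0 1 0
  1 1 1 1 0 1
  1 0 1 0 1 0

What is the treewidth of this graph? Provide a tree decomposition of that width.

Treewidth 3.
Bags: B1 = {1, 2, 3, 5}  B2 = {1, 3, 4, 5}  B3 = {1, 3, 5, 6}
Tree: B1–B2, B1–B3

Each bag holds 4 vertices, so the decomposition has width 3, which upper-bounds the treewidth. For the lower bound, the 4 vertices {1, 2, 3, 5} are pairwise adjacent, and any tree decomposition puts a clique entirely inside one bag — forcing width ≥ 3. Therefore the treewidth is 3.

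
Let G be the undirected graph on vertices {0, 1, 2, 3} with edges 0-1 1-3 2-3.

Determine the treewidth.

A width-1 tree decomposition is:
Bags: B1 = {1, 3}  B2 = {2, 3}  B3 = {0, 1}
Tree: B1–B2, B1–B3
Every bag has size at most 2, so the width is 2 − 1 = 1 and tw(G) ≤ 1. G has an edge, so its treewidth is at least 1. Combining the bounds, tw(G) = 1.

1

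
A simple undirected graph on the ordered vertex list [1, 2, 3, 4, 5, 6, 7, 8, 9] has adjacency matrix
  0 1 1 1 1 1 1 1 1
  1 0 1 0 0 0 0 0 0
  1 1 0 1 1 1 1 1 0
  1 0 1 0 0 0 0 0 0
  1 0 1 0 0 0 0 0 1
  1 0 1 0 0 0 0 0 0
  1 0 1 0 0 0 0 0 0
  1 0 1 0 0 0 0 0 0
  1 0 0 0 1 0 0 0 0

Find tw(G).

A width-2 tree decomposition is:
Bags: B1 = {1, 3, 7}  B2 = {1, 3, 4}  B3 = {1, 3, 6}  B4 = {1, 3, 8}  B5 = {1, 3, 5}  B6 = {1, 2, 3}  B7 = {1, 5, 9}
Tree: B1–B2, B1–B3, B2–B4, B3–B5, B2–B6, B5–B7
Each bag holds 3 vertices, so the decomposition has width 2, which upper-bounds the treewidth. For the lower bound, the 3 vertices {1, 5, 9} are pairwise adjacent, and any tree decomposition puts a clique entirely inside one bag — forcing width ≥ 2. Hence tw(G) = 2 exactly.

2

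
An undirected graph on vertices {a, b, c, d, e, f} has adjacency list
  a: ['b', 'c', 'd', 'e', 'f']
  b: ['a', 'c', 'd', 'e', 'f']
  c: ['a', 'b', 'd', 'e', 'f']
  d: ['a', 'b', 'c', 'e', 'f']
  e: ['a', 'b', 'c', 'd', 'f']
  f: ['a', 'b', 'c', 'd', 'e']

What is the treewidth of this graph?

5

A width-5 tree decomposition is:
Bags: B1 = {a, b, c, d, e, f}
Tree: (single bag)
A single bag containing all 6 vertices is trivially a valid decomposition of width 5. On the other hand G contains the 6-clique {a, b, c, d, e, f}. A clique must lie in a single bag of any decomposition, so no decomposition can have width below 5. Therefore the treewidth is 5.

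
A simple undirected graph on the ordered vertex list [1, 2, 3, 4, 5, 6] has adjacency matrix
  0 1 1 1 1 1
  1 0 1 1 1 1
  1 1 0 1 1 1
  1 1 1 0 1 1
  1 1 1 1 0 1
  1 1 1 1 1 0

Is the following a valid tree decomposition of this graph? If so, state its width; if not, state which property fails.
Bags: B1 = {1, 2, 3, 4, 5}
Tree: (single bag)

A tree decomposition must satisfy three properties: every vertex lies in some bag; for every edge, both endpoints lie together in some bag; and for every vertex, the bags containing it form a connected subtree. Here vertex 6 appears in no bag, so the decomposition is invalid.

No — vertex 6 appears in no bag.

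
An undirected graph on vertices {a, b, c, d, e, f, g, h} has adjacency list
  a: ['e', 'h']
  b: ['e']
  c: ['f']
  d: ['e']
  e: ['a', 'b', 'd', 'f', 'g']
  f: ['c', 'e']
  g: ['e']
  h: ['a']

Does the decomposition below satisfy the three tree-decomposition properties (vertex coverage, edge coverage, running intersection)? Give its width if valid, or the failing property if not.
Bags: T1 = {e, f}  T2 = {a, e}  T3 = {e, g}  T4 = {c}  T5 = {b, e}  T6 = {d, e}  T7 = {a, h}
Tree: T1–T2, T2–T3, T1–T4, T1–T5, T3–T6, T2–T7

No — edge (f,c) lies in no bag.

A tree decomposition must satisfy three properties: every vertex lies in some bag; for every edge, both endpoints lie together in some bag; and for every vertex, the bags containing it form a connected subtree. Here edge (f,c) lies in no bag, so the decomposition is invalid.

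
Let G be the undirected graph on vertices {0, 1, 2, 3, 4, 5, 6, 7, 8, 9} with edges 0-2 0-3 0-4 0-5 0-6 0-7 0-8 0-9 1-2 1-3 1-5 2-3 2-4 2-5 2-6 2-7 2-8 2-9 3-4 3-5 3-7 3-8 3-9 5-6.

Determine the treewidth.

3

A width-3 tree decomposition is:
Bags: B1 = {0, 2, 3, 5}  B2 = {0, 2, 3, 4}  B3 = {0, 2, 5, 6}  B4 = {0, 2, 3, 8}  B5 = {1, 2, 3, 5}  B6 = {0, 2, 3, 7}  B7 = {0, 2, 3, 9}
Tree: B1–B2, B1–B3, B1–B4, B1–B5, B4–B6, B1–B7
Each bag holds 4 vertices, so the decomposition has width 3, which upper-bounds the treewidth. On the other hand G contains the 4-clique {0, 2, 3, 4}. A clique must lie in a single bag of any decomposition, so no decomposition can have width below 3. Combining the bounds, tw(G) = 3.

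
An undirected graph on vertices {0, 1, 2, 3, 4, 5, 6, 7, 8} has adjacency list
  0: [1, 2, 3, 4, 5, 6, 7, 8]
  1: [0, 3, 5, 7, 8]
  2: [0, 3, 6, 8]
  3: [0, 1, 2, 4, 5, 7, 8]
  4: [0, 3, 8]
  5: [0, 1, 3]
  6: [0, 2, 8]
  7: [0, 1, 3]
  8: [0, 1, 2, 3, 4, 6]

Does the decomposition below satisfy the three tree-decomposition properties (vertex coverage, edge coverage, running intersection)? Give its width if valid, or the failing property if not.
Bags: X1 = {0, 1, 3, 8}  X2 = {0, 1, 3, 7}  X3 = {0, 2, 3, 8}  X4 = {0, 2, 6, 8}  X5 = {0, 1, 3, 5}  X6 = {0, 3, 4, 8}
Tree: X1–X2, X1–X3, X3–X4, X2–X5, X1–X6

Yes; width 3.

Vertex coverage: the bags together contain {0, 1, 2, 3, 4, 5, 6, 7, 8}, the full vertex set. Edge coverage: each edge of G has both endpoints in at least one bag. Running intersection: for every vertex, the bags containing it form a connected subtree. All three properties hold, so this is a valid tree decomposition of width max|bag| − 1 = 3, and hence tw(G) ≤ 3.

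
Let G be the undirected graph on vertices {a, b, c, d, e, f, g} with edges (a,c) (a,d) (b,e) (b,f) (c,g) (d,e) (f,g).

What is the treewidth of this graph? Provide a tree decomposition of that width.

Treewidth 2.
One optimal decomposition is:
Bags: B1 = {c, f, g}  B2 = {b, c, f}  B3 = {b, c, e}  B4 = {c, d, e}  B5 = {a, c, d}
Tree: B1–B2, B2–B3, B3–B4, B4–B5

Each bag holds 3 vertices, so the decomposition has width 2, which upper-bounds the treewidth. The edges c–g–f–b–e–d–a–c form a cycle, so G is not a tree and its treewidth is at least 2. Combining the bounds, tw(G) = 2.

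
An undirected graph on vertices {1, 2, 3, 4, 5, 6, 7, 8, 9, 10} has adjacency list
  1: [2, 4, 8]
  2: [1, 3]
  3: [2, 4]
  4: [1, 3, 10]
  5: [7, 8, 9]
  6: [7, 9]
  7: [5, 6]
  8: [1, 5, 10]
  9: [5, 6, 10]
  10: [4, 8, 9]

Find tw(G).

A width-2 tree decomposition is:
Bags: B1 = {2, 3, 4}  B2 = {1, 2, 4}  B3 = {1, 4, 10}  B4 = {1, 8, 10}  B5 = {8, 9, 10}  B6 = {5, 8, 9}  B7 = {5, 6, 9}  B8 = {5, 6, 7}
Tree: B1–B2, B2–B3, B3–B4, B4–B5, B5–B6, B6–B7, B7–B8
Every bag has size at most 3, so the width is 3 − 1 = 2 and tw(G) ≤ 2. For the lower bound, G contains the cycle 3–2–1–4–3, so G is not a forest; only forests have treewidth ≤ 1, hence tw(G) ≥ 2. Therefore the treewidth is 2.

2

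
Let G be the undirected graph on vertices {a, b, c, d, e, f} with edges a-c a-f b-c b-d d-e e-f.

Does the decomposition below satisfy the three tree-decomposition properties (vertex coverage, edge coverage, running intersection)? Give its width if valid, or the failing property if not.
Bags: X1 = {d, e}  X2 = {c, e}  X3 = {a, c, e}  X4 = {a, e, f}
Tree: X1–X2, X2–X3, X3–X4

No — vertex b appears in no bag.

A tree decomposition must satisfy three properties: every vertex lies in some bag; for every edge, both endpoints lie together in some bag; and for every vertex, the bags containing it form a connected subtree. Here vertex b appears in no bag, so the decomposition is invalid.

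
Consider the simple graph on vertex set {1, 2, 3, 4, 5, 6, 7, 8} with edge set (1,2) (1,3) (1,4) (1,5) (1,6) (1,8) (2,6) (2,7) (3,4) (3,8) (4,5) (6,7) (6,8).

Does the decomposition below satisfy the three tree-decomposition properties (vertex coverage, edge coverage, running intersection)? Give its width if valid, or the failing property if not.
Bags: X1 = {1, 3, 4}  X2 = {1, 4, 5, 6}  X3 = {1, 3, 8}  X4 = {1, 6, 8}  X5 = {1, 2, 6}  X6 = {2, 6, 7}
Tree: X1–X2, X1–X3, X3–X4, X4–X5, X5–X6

A tree decomposition must satisfy three properties: every vertex lies in some bag; for every edge, both endpoints lie together in some bag; and for every vertex, the bags containing it form a connected subtree. Here bags containing vertex 6 are not connected in the tree, so the decomposition is invalid.

No — bags containing vertex 6 are not connected in the tree.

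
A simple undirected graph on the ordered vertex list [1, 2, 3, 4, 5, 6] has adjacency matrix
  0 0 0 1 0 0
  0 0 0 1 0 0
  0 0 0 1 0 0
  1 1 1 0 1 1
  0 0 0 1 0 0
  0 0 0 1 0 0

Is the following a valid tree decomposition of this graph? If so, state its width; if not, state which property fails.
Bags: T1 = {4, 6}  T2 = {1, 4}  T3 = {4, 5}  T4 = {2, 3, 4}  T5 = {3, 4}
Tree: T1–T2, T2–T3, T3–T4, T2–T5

A tree decomposition must satisfy three properties: every vertex lies in some bag; for every edge, both endpoints lie together in some bag; and for every vertex, the bags containing it form a connected subtree. Here bags containing vertex 3 are not connected in the tree, so the decomposition is invalid.

No — bags containing vertex 3 are not connected in the tree.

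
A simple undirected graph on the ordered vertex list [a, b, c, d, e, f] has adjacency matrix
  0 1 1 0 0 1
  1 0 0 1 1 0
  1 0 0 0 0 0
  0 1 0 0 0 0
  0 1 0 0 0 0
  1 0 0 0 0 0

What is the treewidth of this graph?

1

A width-1 tree decomposition is:
Bags: B1 = {b, d}  B2 = {b, e}  B3 = {a, b}  B4 = {a, c}  B5 = {a, f}
Tree: B1–B2, B2–B3, B3–B4, B3–B5
The largest bag has 2 vertices, giving width 1; this decomposition certifies tw(G) ≤ 1. Since G has at least one edge (e.g. b–d), it is not an edgeless graph, so tw(G) ≥ 1. Combining the bounds, tw(G) = 1.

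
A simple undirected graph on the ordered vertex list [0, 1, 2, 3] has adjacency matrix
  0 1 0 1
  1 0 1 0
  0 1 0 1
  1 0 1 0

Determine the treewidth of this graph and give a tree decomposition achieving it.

Each bag holds 3 vertices, so the decomposition has width 2, which upper-bounds the treewidth. For the lower bound, G contains the cycle 3–2–1–0–3, so G is not a forest; only forests have treewidth ≤ 1, hence tw(G) ≥ 2. Hence tw(G) = 2 exactly.

Treewidth 2.
One optimal decomposition is:
Bags: B1 = {1, 2, 3}  B2 = {0, 1, 3}
Tree: B1–B2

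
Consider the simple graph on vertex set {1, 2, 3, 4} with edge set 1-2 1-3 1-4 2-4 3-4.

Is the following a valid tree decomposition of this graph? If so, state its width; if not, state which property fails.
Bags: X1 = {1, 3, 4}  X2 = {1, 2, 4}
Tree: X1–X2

Yes; width 2.

Vertex coverage: the bags together contain {1, 2, 3, 4}, the full vertex set. Edge coverage: each edge of G has both endpoints in at least one bag. Running intersection: for every vertex, the bags containing it form a connected subtree. All three properties hold, so this is a valid tree decomposition of width max|bag| − 1 = 2, and hence tw(G) ≤ 2.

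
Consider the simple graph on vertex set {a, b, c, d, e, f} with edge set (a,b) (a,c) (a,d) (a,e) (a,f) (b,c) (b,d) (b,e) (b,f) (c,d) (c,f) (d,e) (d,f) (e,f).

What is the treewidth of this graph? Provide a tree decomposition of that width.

Treewidth 4.
One such decomposition:
Bags: B1 = {a, b, c, d, f}  B2 = {a, b, d, e, f}
Tree: B1–B2

Each bag holds 5 vertices, so the decomposition has width 4, which upper-bounds the treewidth. On the other hand G contains the 5-clique {a, b, d, e, f}. A clique must lie in a single bag of any decomposition, so no decomposition can have width below 4. Therefore the treewidth is 4.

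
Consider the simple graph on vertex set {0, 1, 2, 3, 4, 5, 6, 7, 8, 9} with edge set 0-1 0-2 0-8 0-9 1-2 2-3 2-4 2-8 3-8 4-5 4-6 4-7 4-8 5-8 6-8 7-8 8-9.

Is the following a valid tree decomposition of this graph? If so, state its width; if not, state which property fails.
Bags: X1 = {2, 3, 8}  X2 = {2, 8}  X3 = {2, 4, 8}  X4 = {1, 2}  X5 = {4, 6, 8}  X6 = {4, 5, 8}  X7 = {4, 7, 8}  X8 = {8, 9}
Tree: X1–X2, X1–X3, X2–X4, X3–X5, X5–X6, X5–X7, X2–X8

A tree decomposition must satisfy three properties: every vertex lies in some bag; for every edge, both endpoints lie together in some bag; and for every vertex, the bags containing it form a connected subtree. Here vertex 0 appears in no bag, so the decomposition is invalid.

No — vertex 0 appears in no bag.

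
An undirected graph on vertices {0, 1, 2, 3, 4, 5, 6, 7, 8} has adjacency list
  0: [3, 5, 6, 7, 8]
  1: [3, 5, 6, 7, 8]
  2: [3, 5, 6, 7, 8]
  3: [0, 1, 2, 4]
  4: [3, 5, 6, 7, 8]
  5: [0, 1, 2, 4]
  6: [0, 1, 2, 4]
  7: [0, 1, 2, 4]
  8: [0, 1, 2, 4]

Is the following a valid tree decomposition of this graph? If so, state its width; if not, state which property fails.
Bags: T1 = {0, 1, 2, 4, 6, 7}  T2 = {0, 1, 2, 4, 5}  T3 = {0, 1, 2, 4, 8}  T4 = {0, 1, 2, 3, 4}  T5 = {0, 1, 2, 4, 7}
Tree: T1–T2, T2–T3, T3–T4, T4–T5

No — bags containing vertex 7 are not connected in the tree.

A tree decomposition must satisfy three properties: every vertex lies in some bag; for every edge, both endpoints lie together in some bag; and for every vertex, the bags containing it form a connected subtree. Here bags containing vertex 7 are not connected in the tree, so the decomposition is invalid.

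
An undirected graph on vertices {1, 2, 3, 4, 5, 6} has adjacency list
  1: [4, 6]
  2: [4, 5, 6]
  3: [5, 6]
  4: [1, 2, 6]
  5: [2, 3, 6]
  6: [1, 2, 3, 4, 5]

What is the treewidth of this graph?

2

A width-2 tree decomposition is:
Bags: B1 = {2, 4, 6}  B2 = {1, 4, 6}  B3 = {2, 5, 6}  B4 = {3, 5, 6}
Tree: B1–B2, B1–B3, B3–B4
The largest bag has 3 vertices, giving width 2; this decomposition certifies tw(G) ≤ 2. For the lower bound, the 3 vertices {1, 4, 6} are pairwise adjacent, and any tree decomposition puts a clique entirely inside one bag — forcing width ≥ 2. The upper and lower bounds meet at 2, so that is the treewidth.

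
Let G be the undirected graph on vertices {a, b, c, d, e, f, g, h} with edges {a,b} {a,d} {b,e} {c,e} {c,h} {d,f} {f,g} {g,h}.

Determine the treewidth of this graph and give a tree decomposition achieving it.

Treewidth 2.
One optimal decomposition is:
Bags: B1 = {f, g, h}  B2 = {c, f, h}  B3 = {c, e, f}  B4 = {b, e, f}  B5 = {a, b, f}  B6 = {a, d, f}
Tree: B1–B2, B2–B3, B3–B4, B4–B5, B5–B6

The largest bag has 3 vertices, giving width 2; this decomposition certifies tw(G) ≤ 2. For the lower bound, G contains the cycle f–g–h–c–e–b–a–d–f, so G is not a forest; only forests have treewidth ≤ 1, hence tw(G) ≥ 2. Hence tw(G) = 2 exactly.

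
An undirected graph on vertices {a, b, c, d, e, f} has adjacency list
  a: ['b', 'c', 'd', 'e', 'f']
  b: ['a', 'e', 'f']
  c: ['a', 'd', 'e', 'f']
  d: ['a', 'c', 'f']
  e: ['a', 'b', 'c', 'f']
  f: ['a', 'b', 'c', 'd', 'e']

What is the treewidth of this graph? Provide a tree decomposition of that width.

Each bag holds 4 vertices, so the decomposition has width 3, which upper-bounds the treewidth. Conversely, {a, c, d, f} is a clique of size 4, and the vertices of any clique must share a bag in every tree decomposition; so some bag has ≥ 4 vertices and tw(G) ≥ 3. Hence tw(G) = 3 exactly.

Treewidth 3.
One optimal decomposition is:
Bags: B1 = {a, c, e, f}  B2 = {a, b, e, f}  B3 = {a, c, d, f}
Tree: B1–B2, B1–B3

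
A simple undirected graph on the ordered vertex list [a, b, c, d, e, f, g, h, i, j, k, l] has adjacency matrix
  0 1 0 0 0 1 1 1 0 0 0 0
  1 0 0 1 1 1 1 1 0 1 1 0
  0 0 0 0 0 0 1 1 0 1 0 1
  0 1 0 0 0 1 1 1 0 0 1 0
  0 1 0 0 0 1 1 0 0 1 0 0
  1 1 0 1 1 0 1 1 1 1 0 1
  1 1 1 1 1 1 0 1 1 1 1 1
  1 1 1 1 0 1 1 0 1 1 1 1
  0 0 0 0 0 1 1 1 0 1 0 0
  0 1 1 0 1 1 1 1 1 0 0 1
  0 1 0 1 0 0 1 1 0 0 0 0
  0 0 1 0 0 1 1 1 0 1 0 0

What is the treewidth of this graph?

A width-4 tree decomposition is:
Bags: B1 = {f, g, h, j, l}  B2 = {b, f, g, h, j}  B3 = {a, b, f, g, h}  B4 = {b, d, f, g, h}  B5 = {c, g, h, j, l}  B6 = {f, g, h, i, j}  B7 = {b, d, g, h, k}  B8 = {b, e, f, g, j}
Tree: B1–B2, B2–B3, B2–B4, B1–B5, B1–B6, B4–B7, B2–B8
The largest bag has 5 vertices, giving width 4; this decomposition certifies tw(G) ≤ 4. Conversely, {b, e, f, g, j} is a clique of size 5, and the vertices of any clique must share a bag in every tree decomposition; so some bag has ≥ 5 vertices and tw(G) ≥ 4. Hence tw(G) = 4 exactly.

4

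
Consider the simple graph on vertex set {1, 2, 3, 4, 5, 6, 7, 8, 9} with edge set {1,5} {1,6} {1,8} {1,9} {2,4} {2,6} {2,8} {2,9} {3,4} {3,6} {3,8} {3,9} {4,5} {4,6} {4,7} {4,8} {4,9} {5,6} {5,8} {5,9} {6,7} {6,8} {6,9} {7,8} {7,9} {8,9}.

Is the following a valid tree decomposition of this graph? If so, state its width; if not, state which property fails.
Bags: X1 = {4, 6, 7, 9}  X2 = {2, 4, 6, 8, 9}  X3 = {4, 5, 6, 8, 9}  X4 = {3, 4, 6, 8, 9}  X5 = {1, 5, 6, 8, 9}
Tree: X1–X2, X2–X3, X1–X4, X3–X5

A tree decomposition must satisfy three properties: every vertex lies in some bag; for every edge, both endpoints lie together in some bag; and for every vertex, the bags containing it form a connected subtree. Here edge (8,7) lies in no bag, so the decomposition is invalid.

No — edge (8,7) lies in no bag.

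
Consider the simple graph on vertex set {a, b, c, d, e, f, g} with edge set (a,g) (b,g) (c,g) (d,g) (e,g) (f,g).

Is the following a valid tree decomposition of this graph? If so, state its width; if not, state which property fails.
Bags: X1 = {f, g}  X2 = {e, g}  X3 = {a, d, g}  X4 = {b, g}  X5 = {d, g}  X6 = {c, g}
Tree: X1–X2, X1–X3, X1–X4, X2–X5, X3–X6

A tree decomposition must satisfy three properties: every vertex lies in some bag; for every edge, both endpoints lie together in some bag; and for every vertex, the bags containing it form a connected subtree. Here bags containing vertex d are not connected in the tree, so the decomposition is invalid.

No — bags containing vertex d are not connected in the tree.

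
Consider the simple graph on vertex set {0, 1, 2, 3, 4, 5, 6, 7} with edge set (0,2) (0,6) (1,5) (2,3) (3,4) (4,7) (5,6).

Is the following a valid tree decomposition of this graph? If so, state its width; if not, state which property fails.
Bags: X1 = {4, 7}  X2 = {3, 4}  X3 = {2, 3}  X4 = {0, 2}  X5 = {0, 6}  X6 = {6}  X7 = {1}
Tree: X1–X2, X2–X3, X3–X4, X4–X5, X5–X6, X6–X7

A tree decomposition must satisfy three properties: every vertex lies in some bag; for every edge, both endpoints lie together in some bag; and for every vertex, the bags containing it form a connected subtree. Here vertex 5 appears in no bag, so the decomposition is invalid.

No — vertex 5 appears in no bag.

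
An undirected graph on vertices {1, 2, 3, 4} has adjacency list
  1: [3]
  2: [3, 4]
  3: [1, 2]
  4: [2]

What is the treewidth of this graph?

A width-1 tree decomposition is:
Bags: B1 = {2, 4}  B2 = {2, 3}  B3 = {1, 3}
Tree: B1–B2, B2–B3
The largest bag has 2 vertices, giving width 1; this decomposition certifies tw(G) ≤ 1. Any graph with an edge has treewidth ≥ 1, and G has the edge 4–2. The upper and lower bounds meet at 1, so that is the treewidth.

1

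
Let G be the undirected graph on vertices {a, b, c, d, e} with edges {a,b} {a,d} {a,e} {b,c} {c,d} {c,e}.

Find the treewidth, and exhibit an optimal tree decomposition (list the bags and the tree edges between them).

Every bag has size at most 3, so the width is 3 − 1 = 2 and tw(G) ≤ 2. Since a–b–c–e–a is a cycle in G, G is not acyclic. Forests are exactly the graphs of treewidth ≤ 1, so tw(G) ≥ 2. The upper and lower bounds meet at 2, so that is the treewidth.

Treewidth 2.
One such decomposition:
Bags: B1 = {a, b, c}  B2 = {a, c, e}  B3 = {a, c, d}
Tree: B1–B2, B2–B3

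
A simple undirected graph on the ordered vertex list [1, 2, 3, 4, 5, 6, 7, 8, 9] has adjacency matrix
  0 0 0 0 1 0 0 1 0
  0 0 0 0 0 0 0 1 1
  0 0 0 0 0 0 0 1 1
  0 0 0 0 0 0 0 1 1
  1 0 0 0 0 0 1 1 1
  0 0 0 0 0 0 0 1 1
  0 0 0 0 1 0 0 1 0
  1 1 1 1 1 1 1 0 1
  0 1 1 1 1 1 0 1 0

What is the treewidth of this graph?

A width-2 tree decomposition is:
Bags: B1 = {3, 8, 9}  B2 = {6, 8, 9}  B3 = {4, 8, 9}  B4 = {5, 8, 9}  B5 = {1, 5, 8}  B6 = {5, 7, 8}  B7 = {2, 8, 9}
Tree: B1–B2, B1–B3, B2–B4, B4–B5, B4–B6, B3–B7
Each bag holds 3 vertices, so the decomposition has width 2, which upper-bounds the treewidth. For the lower bound, the 3 vertices {1, 5, 8} are pairwise adjacent, and any tree decomposition puts a clique entirely inside one bag — forcing width ≥ 2. Therefore the treewidth is 2.

2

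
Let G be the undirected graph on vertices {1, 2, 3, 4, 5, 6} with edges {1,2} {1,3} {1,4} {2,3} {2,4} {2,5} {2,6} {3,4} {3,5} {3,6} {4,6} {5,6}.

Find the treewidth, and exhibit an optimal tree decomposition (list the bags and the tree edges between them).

Each bag holds 4 vertices, so the decomposition has width 3, which upper-bounds the treewidth. Conversely, {1, 2, 3, 4} is a clique of size 4, and the vertices of any clique must share a bag in every tree decomposition; so some bag has ≥ 4 vertices and tw(G) ≥ 3. Hence tw(G) = 3 exactly.

Treewidth 3.
Bags: B1 = {2, 3, 4, 6}  B2 = {1, 2, 3, 4}  B3 = {2, 3, 5, 6}
Tree: B1–B2, B1–B3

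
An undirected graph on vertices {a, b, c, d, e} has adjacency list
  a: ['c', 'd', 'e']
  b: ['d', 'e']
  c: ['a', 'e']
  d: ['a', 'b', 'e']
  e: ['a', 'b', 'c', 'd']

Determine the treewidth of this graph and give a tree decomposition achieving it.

Treewidth 2.
One such decomposition:
Bags: B1 = {a, c, e}  B2 = {a, d, e}  B3 = {b, d, e}
Tree: B1–B2, B2–B3

Each bag holds 3 vertices, so the decomposition has width 2, which upper-bounds the treewidth. Conversely, {a, d, e} is a clique of size 3, and the vertices of any clique must share a bag in every tree decomposition; so some bag has ≥ 3 vertices and tw(G) ≥ 2. The upper and lower bounds meet at 2, so that is the treewidth.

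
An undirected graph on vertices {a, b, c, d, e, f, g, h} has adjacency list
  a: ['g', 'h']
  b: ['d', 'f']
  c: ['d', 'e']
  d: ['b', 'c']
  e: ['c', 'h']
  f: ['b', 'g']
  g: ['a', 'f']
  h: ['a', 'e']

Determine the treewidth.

2

A width-2 tree decomposition is:
Bags: B1 = {c, d, e}  B2 = {b, d, e}  B3 = {b, e, f}  B4 = {e, f, g}  B5 = {a, e, g}  B6 = {a, e, h}
Tree: B1–B2, B2–B3, B3–B4, B4–B5, B5–B6
Each bag holds 3 vertices, so the decomposition has width 2, which upper-bounds the treewidth. The edges e–c–d–b–f–g–a–h–e form a cycle, so G is not a tree and its treewidth is at least 2. Combining the bounds, tw(G) = 2.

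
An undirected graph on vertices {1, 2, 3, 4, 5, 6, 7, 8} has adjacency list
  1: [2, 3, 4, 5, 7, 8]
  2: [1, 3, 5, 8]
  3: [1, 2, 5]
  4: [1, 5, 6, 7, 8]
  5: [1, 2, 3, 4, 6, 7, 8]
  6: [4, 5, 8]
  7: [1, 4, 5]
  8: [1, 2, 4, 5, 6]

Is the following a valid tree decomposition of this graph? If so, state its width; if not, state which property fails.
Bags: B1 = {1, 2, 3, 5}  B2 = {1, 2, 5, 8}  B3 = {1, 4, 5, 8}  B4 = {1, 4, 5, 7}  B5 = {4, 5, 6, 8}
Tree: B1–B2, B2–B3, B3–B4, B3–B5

Every vertex of G appears in some bag (union = {1, 2, 3, 4, 5, 6, 7, 8}); every edge is covered by a bag; and for each vertex v the set of bags containing v is connected in the bag tree. The decomposition is therefore valid. The largest bag has 4 vertices, so the width is 3.

Yes; width 3.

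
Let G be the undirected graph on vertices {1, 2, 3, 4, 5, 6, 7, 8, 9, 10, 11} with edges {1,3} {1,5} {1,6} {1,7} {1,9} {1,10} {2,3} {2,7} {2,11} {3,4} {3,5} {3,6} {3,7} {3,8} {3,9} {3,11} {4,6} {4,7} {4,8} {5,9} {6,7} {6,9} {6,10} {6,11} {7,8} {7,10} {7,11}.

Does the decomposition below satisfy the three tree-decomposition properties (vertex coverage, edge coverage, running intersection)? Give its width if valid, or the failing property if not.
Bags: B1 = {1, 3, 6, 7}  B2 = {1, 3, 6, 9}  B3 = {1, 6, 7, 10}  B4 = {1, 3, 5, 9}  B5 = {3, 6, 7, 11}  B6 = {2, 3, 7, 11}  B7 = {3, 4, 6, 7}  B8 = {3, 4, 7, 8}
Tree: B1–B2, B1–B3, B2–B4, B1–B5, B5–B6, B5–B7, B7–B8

Yes; width 3.

Checking the three conditions: (i) the bags cover all of {1, 2, 3, 4, 5, 6, 7, 8, 9, 10, 11}; (ii) for each edge, some bag contains both endpoints; (iii) the bags containing any fixed vertex form a subtree. All hold, so the decomposition is valid with width 4 − 1 = 3.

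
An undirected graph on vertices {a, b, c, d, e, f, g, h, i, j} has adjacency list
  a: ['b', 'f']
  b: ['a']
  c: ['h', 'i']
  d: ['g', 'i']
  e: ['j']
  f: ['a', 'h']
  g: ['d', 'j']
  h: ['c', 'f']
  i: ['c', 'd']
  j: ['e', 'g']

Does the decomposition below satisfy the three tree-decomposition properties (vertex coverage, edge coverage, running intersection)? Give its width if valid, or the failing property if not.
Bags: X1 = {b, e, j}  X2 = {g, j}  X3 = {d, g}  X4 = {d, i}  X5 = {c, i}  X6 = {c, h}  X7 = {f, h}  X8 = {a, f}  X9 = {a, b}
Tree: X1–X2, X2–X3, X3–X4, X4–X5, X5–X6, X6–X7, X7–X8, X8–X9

A tree decomposition must satisfy three properties: every vertex lies in some bag; for every edge, both endpoints lie together in some bag; and for every vertex, the bags containing it form a connected subtree. Here bags containing vertex b are not connected in the tree, so the decomposition is invalid.

No — bags containing vertex b are not connected in the tree.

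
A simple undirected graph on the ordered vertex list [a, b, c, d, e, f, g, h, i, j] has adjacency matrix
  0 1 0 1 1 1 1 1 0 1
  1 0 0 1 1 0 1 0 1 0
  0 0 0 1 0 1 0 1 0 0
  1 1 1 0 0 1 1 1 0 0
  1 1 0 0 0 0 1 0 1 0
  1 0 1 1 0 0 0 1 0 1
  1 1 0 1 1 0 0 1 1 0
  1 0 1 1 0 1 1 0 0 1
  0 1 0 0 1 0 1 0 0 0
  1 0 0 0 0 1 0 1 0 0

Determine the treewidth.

3

A width-3 tree decomposition is:
Bags: B1 = {a, d, f, h}  B2 = {a, f, h, j}  B3 = {a, d, g, h}  B4 = {a, b, d, g}  B5 = {c, d, f, h}  B6 = {a, b, e, g}  B7 = {b, e, g, i}
Tree: B1–B2, B1–B3, B3–B4, B1–B5, B4–B6, B6–B7
Each bag holds 4 vertices, so the decomposition has width 3, which upper-bounds the treewidth. On the other hand G contains the 4-clique {c, d, f, h}. A clique must lie in a single bag of any decomposition, so no decomposition can have width below 3. Combining the bounds, tw(G) = 3.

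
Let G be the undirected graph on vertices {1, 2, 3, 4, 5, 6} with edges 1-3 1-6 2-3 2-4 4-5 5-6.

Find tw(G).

2

A width-2 tree decomposition is:
Bags: B1 = {1, 3, 6}  B2 = {2, 3, 6}  B3 = {2, 4, 6}  B4 = {4, 5, 6}
Tree: B1–B2, B2–B3, B3–B4
The largest bag has 3 vertices, giving width 2; this decomposition certifies tw(G) ≤ 2. For the lower bound, G contains the cycle 6–1–3–2–4–5–6, so G is not a forest; only forests have treewidth ≤ 1, hence tw(G) ≥ 2. Combining the bounds, tw(G) = 2.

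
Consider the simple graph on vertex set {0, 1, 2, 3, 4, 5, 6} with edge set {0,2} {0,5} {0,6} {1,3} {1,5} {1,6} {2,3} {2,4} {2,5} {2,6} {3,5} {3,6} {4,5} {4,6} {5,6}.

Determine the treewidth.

A width-3 tree decomposition is:
Bags: B1 = {0, 2, 5, 6}  B2 = {2, 3, 5, 6}  B3 = {1, 3, 5, 6}  B4 = {2, 4, 5, 6}
Tree: B1–B2, B2–B3, B1–B4
The largest bag has 4 vertices, giving width 3; this decomposition certifies tw(G) ≤ 3. On the other hand G contains the 4-clique {1, 3, 5, 6}. A clique must lie in a single bag of any decomposition, so no decomposition can have width below 3. Therefore the treewidth is 3.

3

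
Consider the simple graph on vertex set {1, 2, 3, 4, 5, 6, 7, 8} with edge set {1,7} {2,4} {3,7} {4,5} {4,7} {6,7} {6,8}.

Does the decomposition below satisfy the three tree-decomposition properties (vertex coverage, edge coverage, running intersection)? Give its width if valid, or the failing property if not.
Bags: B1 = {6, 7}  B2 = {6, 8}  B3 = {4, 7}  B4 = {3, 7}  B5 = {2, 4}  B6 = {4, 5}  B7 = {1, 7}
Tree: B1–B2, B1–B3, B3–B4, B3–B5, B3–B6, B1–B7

Yes; width 1.

Vertex coverage: the bags together contain {1, 2, 3, 4, 5, 6, 7, 8}, the full vertex set. Edge coverage: each edge of G has both endpoints in at least one bag. Running intersection: for every vertex, the bags containing it form a connected subtree. All three properties hold, so this is a valid tree decomposition of width max|bag| − 1 = 1, and hence tw(G) ≤ 1.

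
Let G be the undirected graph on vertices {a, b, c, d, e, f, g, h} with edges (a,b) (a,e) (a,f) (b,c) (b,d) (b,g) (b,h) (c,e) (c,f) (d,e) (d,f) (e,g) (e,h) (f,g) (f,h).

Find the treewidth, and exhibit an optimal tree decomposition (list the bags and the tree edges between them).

Treewidth 3.
One such decomposition:
Bags: B1 = {b, e, f, h}  B2 = {b, e, f, g}  B3 = {b, c, e, f}  B4 = {b, d, e, f}  B5 = {a, b, e, f}
Tree: B1–B2, B2–B3, B3–B4, B4–B5

Every bag has size at most 4, so the width is 4 − 1 = 3 and tw(G) ≤ 3. For the lower bound: the 4 vertex sets {b,h}, {f,g}, {e}, {c} are disjoint, each induces a connected subgraph, and every pair is joined by at least one edge of G. Contracting each set to a single vertex therefore yields K_{4} as a minor, and since treewidth is minor-monotone, tw(G) ≥ tw(K_{4}) = 3. Therefore the treewidth is 3.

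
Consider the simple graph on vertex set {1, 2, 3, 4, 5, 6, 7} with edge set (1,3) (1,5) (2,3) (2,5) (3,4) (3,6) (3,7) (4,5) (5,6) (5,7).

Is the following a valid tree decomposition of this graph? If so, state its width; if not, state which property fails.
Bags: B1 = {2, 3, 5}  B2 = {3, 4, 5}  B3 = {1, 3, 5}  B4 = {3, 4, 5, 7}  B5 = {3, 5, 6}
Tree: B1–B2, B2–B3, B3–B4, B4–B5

No — bags containing vertex 4 are not connected in the tree.

A tree decomposition must satisfy three properties: every vertex lies in some bag; for every edge, both endpoints lie together in some bag; and for every vertex, the bags containing it form a connected subtree. Here bags containing vertex 4 are not connected in the tree, so the decomposition is invalid.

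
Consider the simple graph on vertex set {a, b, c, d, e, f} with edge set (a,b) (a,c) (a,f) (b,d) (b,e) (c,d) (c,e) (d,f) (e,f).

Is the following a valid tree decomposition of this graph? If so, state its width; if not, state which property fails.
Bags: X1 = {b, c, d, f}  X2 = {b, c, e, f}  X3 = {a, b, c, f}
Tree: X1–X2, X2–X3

Every vertex of G appears in some bag (union = {a, b, c, d, e, f}); every edge is covered by a bag; and for each vertex v the set of bags containing v is connected in the bag tree. The decomposition is therefore valid. The largest bag has 4 vertices, so the width is 3.

Yes; width 3.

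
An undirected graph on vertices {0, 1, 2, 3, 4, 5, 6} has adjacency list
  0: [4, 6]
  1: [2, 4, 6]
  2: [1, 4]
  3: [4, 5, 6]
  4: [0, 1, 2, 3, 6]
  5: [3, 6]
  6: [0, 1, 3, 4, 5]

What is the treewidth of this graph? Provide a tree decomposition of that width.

Treewidth 2.
One such decomposition:
Bags: B1 = {0, 4, 6}  B2 = {1, 4, 6}  B3 = {3, 4, 6}  B4 = {1, 2, 4}  B5 = {3, 5, 6}
Tree: B1–B2, B1–B3, B2–B4, B3–B5

Every bag has size at most 3, so the width is 3 − 1 = 2 and tw(G) ≤ 2. Conversely, {1, 2, 4} is a clique of size 3, and the vertices of any clique must share a bag in every tree decomposition; so some bag has ≥ 3 vertices and tw(G) ≥ 2. The upper and lower bounds meet at 2, so that is the treewidth.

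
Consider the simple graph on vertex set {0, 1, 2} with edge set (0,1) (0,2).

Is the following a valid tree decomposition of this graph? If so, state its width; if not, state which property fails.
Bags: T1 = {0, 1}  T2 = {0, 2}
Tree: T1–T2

Every vertex of G appears in some bag (union = {0, 1, 2}); every edge is covered by a bag; and for each vertex v the set of bags containing v is connected in the bag tree. The decomposition is therefore valid. The largest bag has 2 vertices, so the width is 1.

Yes; width 1.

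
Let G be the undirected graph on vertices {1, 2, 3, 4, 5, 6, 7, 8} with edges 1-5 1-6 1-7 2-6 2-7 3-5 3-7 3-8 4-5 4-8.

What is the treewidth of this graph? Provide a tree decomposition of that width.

Every bag has size at most 3, so the width is 3 − 1 = 2 and tw(G) ≤ 2. Since 2–6–1–7–2 is a cycle in G, G is not acyclic. Forests are exactly the graphs of treewidth ≤ 1, so tw(G) ≥ 2. The upper and lower bounds meet at 2, so that is the treewidth.

Treewidth 2.
One optimal decomposition is:
Bags: B1 = {2, 6, 7}  B2 = {1, 6, 7}  B3 = {1, 3, 7}  B4 = {1, 3, 5}  B5 = {3, 5, 8}  B6 = {4, 5, 8}
Tree: B1–B2, B2–B3, B3–B4, B4–B5, B5–B6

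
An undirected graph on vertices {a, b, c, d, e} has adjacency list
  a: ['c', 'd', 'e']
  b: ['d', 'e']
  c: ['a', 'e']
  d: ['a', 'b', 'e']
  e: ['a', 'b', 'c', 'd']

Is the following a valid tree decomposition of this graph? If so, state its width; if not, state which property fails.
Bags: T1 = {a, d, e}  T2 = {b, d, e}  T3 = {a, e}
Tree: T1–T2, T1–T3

A tree decomposition must satisfy three properties: every vertex lies in some bag; for every edge, both endpoints lie together in some bag; and for every vertex, the bags containing it form a connected subtree. Here vertex c appears in no bag, so the decomposition is invalid.

No — vertex c appears in no bag.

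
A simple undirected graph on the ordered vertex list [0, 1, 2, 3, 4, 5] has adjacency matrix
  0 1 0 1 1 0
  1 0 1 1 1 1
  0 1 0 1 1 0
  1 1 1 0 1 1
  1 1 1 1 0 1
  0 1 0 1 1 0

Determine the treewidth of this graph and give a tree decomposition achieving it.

Treewidth 3.
One optimal decomposition is:
Bags: B1 = {1, 3, 4, 5}  B2 = {0, 1, 3, 4}  B3 = {1, 2, 3, 4}
Tree: B1–B2, B1–B3

Each bag holds 4 vertices, so the decomposition has width 3, which upper-bounds the treewidth. Conversely, {0, 1, 3, 4} is a clique of size 4, and the vertices of any clique must share a bag in every tree decomposition; so some bag has ≥ 4 vertices and tw(G) ≥ 3. The upper and lower bounds meet at 3, so that is the treewidth.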